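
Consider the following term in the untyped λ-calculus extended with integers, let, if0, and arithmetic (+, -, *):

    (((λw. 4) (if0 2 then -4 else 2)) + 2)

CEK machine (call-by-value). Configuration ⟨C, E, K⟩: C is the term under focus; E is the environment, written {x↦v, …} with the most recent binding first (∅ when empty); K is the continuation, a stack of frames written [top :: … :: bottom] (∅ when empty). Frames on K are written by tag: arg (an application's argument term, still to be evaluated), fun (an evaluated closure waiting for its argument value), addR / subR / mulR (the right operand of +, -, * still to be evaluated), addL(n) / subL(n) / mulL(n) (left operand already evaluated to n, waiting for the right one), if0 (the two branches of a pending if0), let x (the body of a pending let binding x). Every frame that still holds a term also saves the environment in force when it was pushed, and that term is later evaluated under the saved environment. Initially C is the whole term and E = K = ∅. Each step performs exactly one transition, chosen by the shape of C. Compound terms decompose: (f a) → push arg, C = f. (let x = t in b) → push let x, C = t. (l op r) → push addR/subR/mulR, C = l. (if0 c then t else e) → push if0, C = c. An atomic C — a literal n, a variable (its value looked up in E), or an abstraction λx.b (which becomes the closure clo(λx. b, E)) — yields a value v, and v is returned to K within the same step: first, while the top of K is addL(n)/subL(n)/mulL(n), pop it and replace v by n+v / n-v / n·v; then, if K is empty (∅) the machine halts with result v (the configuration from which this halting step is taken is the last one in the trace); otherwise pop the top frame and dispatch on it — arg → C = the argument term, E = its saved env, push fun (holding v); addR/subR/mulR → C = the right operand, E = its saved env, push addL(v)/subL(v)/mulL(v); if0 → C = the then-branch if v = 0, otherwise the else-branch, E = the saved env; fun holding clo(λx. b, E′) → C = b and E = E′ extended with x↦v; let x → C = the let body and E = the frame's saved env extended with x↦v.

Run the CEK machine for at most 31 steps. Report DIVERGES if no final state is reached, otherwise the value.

t=0: [C=(((λw. 4) (if0 2 then -4 else 2)) + 2) | E=∅ | K=∅]
t=1: [C=((λw. 4) (if0 2 then -4 else 2)) | E=∅ | K=[addR]]
t=2: [C=(λw. 4) | E=∅ | K=[arg :: addR]]
t=3: [C=(if0 2 then -4 else 2) | E=∅ | K=[fun :: addR]]
t=4: [C=2 | E=∅ | K=[if0 :: fun :: addR]]
t=5: [C=2 | E=∅ | K=[fun :: addR]]
t=6: [C=4 | E={w↦2} | K=[addR]]
t=7: [C=2 | E=∅ | K=[addL(4)]]
→ final value 6

Answer: 6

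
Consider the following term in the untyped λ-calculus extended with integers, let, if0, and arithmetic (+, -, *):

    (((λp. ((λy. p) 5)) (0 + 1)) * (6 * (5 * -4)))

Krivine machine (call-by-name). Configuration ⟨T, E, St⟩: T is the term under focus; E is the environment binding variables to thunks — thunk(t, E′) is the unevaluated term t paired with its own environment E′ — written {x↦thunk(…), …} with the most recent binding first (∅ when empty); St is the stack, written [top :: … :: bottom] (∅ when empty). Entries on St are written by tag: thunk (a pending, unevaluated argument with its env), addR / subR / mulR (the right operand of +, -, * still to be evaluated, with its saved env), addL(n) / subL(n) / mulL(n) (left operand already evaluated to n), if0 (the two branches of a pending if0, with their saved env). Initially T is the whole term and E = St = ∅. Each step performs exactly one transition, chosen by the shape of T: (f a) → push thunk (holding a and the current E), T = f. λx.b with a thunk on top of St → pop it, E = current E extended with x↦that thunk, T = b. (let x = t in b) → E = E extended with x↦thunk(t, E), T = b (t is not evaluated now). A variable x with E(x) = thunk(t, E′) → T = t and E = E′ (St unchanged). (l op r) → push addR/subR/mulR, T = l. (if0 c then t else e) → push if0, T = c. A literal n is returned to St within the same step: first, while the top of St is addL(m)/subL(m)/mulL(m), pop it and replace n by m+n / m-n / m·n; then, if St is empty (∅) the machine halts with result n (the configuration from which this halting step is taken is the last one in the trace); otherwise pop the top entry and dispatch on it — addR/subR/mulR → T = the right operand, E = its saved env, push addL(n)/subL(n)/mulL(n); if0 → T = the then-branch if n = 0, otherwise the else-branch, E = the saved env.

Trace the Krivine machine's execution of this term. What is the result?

Answer: -120

Machine steps:
0. <T=(((λp. ((λy. p) 5)) (0 + 1)) * (6 * (5 * -4))), E=∅, St=∅>
1. <T=((λp. ((λy. p) 5)) (0 + 1)), E=∅, St=[mulR]>
2. <T=(λp. ((λy. p) 5)), E=∅, St=[thunk :: mulR]>
3. <T=((λy. p) 5), E={p↦thunk((0 + 1), ∅)}, St=[mulR]>
4. <T=(λy. p), E={p↦thunk((0 + 1), ∅)}, St=[thunk :: mulR]>
5. <T=p, E={y↦thunk(5, {p↦thunk((0 + 1), ∅)}), p↦thunk((0 + 1), ∅)}, St=[mulR]>
6. <T=(0 + 1), E=∅, St=[mulR]>
7. <T=0, E=∅, St=[addR :: mulR]>
8. <T=1, E=∅, St=[addL(0) :: mulR]>
9. <T=(6 * (5 * -4)), E=∅, St=[mulL(1)]>
10. <T=6, E=∅, St=[mulR :: mulL(1)]>
11. <T=(5 * -4), E=∅, St=[mulL(6) :: mulL(1)]>
12. <T=5, E=∅, St=[mulR :: mulL(6) :: mulL(1)]>
13. <T=-4, E=∅, St=[mulL(5) :: mulL(6) :: mulL(1)]>
→ final value -120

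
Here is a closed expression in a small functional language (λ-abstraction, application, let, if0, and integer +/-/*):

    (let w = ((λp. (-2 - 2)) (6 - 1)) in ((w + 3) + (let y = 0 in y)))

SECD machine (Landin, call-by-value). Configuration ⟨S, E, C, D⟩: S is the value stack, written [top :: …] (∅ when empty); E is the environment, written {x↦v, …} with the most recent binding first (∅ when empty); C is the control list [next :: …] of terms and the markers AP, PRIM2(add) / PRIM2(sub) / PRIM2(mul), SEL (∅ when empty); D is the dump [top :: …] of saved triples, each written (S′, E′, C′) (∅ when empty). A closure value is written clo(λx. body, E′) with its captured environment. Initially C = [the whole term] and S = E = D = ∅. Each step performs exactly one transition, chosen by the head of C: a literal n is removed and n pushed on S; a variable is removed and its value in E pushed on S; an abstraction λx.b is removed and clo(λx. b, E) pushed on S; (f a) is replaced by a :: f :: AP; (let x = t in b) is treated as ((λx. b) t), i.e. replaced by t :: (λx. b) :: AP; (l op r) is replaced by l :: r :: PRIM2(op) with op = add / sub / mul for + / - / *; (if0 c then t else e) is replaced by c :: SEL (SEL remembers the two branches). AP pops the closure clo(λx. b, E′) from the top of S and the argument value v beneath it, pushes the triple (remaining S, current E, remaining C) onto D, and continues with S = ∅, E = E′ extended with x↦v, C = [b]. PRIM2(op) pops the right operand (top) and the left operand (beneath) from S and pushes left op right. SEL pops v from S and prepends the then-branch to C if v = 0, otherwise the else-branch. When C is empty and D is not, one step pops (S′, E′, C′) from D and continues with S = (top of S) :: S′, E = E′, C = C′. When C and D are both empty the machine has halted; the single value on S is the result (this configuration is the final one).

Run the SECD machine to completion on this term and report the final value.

step 0: <S=∅, E=∅, C=[(let w = ((λp. (-2 - 2)) (6 - 1)) in ((w + 3) + (let y = 0 in y)))], D=∅>
step 1: <S=∅, E=∅, C=[((λp. (-2 - 2)) (6 - 1)) :: (λw. ((w + 3) + (let y = 0 in y))) :: AP], D=∅>
step 2: <S=∅, E=∅, C=[(6 - 1) :: (λp. (-2 - 2)) :: AP :: (λw. ((w + 3) + (let y = 0 in y))) :: AP], D=∅>
step 3: <S=∅, E=∅, C=[6 :: 1 :: PRIM2(sub) :: (λp. (-2 - 2)) :: AP :: (λw. ((w + 3) + (let y = 0 in y))) :: AP], D=∅>
step 4: <S=[6], E=∅, C=[1 :: PRIM2(sub) :: (λp. (-2 - 2)) :: AP :: (λw. ((w + 3) + (let y = 0 in y))) :: AP], D=∅>
step 5: <S=[1 :: 6], E=∅, C=[PRIM2(sub) :: (λp. (-2 - 2)) :: AP :: (λw. ((w + 3) + (let y = 0 in y))) :: AP], D=∅>
step 6: <S=[5], E=∅, C=[(λp. (-2 - 2)) :: AP :: (λw. ((w + 3) + (let y = 0 in y))) :: AP], D=∅>
step 7: <S=[clo(λp. (-2 - 2), ∅) :: 5], E=∅, C=[AP :: (λw. ((w + 3) + (let y = 0 in y))) :: AP], D=∅>
step 8: <S=∅, E={p↦5}, C=[(-2 - 2)], D=[(∅, ∅, [(λw. ((w + 3) + (let y = 0 in y))) :: AP])]>
step 9: <S=∅, E={p↦5}, C=[-2 :: 2 :: PRIM2(sub)], D=[(∅, ∅, [(λw. ((w + 3) + (let y = 0 in y))) :: AP])]>
step 10: <S=[-2], E={p↦5}, C=[2 :: PRIM2(sub)], D=[(∅, ∅, [(λw. ((w + 3) + (let y = 0 in y))) :: AP])]>
step 11: <S=[2 :: -2], E={p↦5}, C=[PRIM2(sub)], D=[(∅, ∅, [(λw. ((w + 3) + (let y = 0 in y))) :: AP])]>
step 12: <S=[-4], E={p↦5}, C=∅, D=[(∅, ∅, [(λw. ((w + 3) + (let y = 0 in y))) :: AP])]>
step 13: <S=[-4], E=∅, C=[(λw. ((w + 3) + (let y = 0 in y))) :: AP], D=∅>
step 14: <S=[clo(λw. ((w + 3) + (let y = 0 in y)), ∅) :: -4], E=∅, C=[AP], D=∅>
step 15: <S=∅, E={w↦-4}, C=[((w + 3) + (let y = 0 in y))], D=[(∅, ∅, ∅)]>
step 16: <S=∅, E={w↦-4}, C=[(w + 3) :: (let y = 0 in y) :: PRIM2(add)], D=[(∅, ∅, ∅)]>
step 17: <S=∅, E={w↦-4}, C=[w :: 3 :: PRIM2(add) :: (let y = 0 in y) :: PRIM2(add)], D=[(∅, ∅, ∅)]>
step 18: <S=[-4], E={w↦-4}, C=[3 :: PRIM2(add) :: (let y = 0 in y) :: PRIM2(add)], D=[(∅, ∅, ∅)]>
step 19: <S=[3 :: -4], E={w↦-4}, C=[PRIM2(add) :: (let y = 0 in y) :: PRIM2(add)], D=[(∅, ∅, ∅)]>
step 20: <S=[-1], E={w↦-4}, C=[(let y = 0 in y) :: PRIM2(add)], D=[(∅, ∅, ∅)]>
step 21: <S=[-1], E={w↦-4}, C=[0 :: (λy. y) :: AP :: PRIM2(add)], D=[(∅, ∅, ∅)]>
step 22: <S=[0 :: -1], E={w↦-4}, C=[(λy. y) :: AP :: PRIM2(add)], D=[(∅, ∅, ∅)]>
step 23: <S=[clo(λy. y, {w↦-4}) :: 0 :: -1], E={w↦-4}, C=[AP :: PRIM2(add)], D=[(∅, ∅, ∅)]>
step 24: <S=∅, E={y↦0, w↦-4}, C=[y], D=[([-1], {w↦-4}, [PRIM2(add)]) :: (∅, ∅, ∅)]>
step 25: <S=[0], E={y↦0, w↦-4}, C=∅, D=[([-1], {w↦-4}, [PRIM2(add)]) :: (∅, ∅, ∅)]>
step 26: <S=[0 :: -1], E={w↦-4}, C=[PRIM2(add)], D=[(∅, ∅, ∅)]>
step 27: <S=[-1], E={w↦-4}, C=∅, D=[(∅, ∅, ∅)]>
step 28: <S=[-1], E=∅, C=∅, D=∅>
→ final value -1

Answer: -1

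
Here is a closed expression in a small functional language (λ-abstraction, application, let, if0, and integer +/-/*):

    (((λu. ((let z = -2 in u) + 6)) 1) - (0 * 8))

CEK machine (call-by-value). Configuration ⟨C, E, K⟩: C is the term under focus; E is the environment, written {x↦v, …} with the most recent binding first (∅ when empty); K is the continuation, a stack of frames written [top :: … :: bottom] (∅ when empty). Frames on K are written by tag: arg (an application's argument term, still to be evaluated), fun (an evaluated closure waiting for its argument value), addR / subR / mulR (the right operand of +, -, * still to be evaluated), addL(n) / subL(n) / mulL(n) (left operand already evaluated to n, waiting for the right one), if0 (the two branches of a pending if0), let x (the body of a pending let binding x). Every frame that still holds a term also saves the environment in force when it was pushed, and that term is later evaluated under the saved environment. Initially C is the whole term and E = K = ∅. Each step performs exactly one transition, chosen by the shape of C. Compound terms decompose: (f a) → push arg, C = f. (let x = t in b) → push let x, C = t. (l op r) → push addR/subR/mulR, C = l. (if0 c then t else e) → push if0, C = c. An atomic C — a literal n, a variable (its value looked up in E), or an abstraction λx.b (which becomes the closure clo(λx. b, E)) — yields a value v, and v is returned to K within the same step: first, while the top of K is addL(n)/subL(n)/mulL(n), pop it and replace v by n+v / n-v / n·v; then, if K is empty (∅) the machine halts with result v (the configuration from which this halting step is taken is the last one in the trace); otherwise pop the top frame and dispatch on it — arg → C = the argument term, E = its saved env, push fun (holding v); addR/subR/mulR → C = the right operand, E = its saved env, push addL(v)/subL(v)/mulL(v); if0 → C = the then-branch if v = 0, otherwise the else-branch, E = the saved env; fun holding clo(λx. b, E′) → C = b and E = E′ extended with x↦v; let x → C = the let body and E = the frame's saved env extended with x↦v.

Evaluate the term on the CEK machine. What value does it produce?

Answer: 7

Machine steps:
0. <C=(((λu. ((let z = -2 in u) + 6)) 1) - (0 * 8)), E=∅, K=∅>
1. <C=((λu. ((let z = -2 in u) + 6)) 1), E=∅, K=[subR]>
2. <C=(λu. ((let z = -2 in u) + 6)), E=∅, K=[arg :: subR]>
3. <C=1, E=∅, K=[fun :: subR]>
4. <C=((let z = -2 in u) + 6), E={u↦1}, K=[subR]>
5. <C=(let z = -2 in u), E={u↦1}, K=[addR :: subR]>
6. <C=-2, E={u↦1}, K=[let z :: addR :: subR]>
7. <C=u, E={z↦-2, u↦1}, K=[addR :: subR]>
8. <C=6, E={u↦1}, K=[addL(1) :: subR]>
9. <C=(0 * 8), E=∅, K=[subL(7)]>
10. <C=0, E=∅, K=[mulR :: subL(7)]>
11. <C=8, E=∅, K=[mulL(0) :: subL(7)]>
→ final value 7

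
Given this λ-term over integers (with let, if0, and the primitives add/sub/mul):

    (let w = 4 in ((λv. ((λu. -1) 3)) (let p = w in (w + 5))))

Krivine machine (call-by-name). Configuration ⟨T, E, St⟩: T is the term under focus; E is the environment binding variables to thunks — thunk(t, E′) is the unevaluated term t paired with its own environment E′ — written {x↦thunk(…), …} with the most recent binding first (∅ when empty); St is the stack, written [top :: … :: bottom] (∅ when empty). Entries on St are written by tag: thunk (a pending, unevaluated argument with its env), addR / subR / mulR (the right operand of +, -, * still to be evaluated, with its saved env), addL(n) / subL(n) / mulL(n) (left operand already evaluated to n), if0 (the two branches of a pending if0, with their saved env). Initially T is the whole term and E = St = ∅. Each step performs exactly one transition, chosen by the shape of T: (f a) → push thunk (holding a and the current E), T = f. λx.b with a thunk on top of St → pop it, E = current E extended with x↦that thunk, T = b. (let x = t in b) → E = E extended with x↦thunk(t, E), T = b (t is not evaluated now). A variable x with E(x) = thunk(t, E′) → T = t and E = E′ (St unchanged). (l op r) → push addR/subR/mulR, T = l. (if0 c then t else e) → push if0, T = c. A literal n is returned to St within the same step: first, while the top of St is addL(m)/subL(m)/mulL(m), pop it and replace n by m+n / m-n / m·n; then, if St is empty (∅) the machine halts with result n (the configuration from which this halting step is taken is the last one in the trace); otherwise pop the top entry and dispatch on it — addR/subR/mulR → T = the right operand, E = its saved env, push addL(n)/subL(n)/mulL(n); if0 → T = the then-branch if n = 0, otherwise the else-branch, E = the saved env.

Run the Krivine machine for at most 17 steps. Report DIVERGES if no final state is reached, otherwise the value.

Answer: -1

Execution trace:
step 0: <T=(let w = 4 in ((λv. ((λu. -1) 3)) (let p = w in (w + 5)))), E=∅, St=∅>
step 1: <T=((λv. ((λu. -1) 3)) (let p = w in (w + 5))), E={w↦thunk(4, ∅)}, St=∅>
step 2: <T=(λv. ((λu. -1) 3)), E={w↦thunk(4, ∅)}, St=[thunk]>
step 3: <T=((λu. -1) 3), E={v↦thunk((let p = w in (w + 5)), {w↦thunk(4, ∅)}), w↦thunk(4, ∅)}, St=∅>
step 4: <T=(λu. -1), E={v↦thunk((let p = w in (w + 5)), {w↦thunk(4, ∅)}), w↦thunk(4, ∅)}, St=[thunk]>
step 5: <T=-1, E={u↦thunk(3, {v↦thunk((let p = w in (w + 5)), {w↦thunk(4, ∅)}), w↦thunk(4, ∅)}), v↦thunk((let p = w in (w + 5)), {w↦thunk(4, ∅)}), w↦thunk(4, ∅)}, St=∅>
→ final value -1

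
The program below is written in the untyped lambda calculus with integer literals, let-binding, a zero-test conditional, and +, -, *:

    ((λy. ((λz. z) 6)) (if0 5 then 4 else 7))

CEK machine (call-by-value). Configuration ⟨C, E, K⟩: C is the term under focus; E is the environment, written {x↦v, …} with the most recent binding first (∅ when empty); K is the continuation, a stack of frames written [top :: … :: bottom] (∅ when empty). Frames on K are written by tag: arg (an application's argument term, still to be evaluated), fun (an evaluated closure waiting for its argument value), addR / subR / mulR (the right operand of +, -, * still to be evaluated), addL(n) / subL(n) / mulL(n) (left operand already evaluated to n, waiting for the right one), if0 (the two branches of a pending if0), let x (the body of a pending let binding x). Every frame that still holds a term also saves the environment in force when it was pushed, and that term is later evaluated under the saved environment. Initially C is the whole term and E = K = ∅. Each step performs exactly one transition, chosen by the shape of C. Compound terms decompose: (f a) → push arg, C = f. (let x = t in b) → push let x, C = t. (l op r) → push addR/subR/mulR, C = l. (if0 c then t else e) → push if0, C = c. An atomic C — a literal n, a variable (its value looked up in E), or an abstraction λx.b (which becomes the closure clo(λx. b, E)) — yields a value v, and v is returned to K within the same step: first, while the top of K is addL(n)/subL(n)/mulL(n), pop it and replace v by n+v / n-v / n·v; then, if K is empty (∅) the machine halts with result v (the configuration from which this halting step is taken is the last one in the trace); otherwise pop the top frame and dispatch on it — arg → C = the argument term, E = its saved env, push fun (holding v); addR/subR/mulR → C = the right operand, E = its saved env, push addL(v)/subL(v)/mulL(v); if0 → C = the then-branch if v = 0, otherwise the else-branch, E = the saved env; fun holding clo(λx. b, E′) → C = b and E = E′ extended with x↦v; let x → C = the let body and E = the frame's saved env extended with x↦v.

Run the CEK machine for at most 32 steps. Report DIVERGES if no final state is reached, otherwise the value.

Answer: 6

Execution trace:
[0] [C=((λy. ((λz. z) 6)) (if0 5 then 4 else 7)) | E=∅ | K=∅]
[1] [C=(λy. ((λz. z) 6)) | E=∅ | K=[arg]]
[2] [C=(if0 5 then 4 else 7) | E=∅ | K=[fun]]
[3] [C=5 | E=∅ | K=[if0 :: fun]]
[4] [C=7 | E=∅ | K=[fun]]
[5] [C=((λz. z) 6) | E={y↦7} | K=∅]
[6] [C=(λz. z) | E={y↦7} | K=[arg]]
[7] [C=6 | E={y↦7} | K=[fun]]
[8] [C=z | E={z↦6, y↦7} | K=∅]
→ final value 6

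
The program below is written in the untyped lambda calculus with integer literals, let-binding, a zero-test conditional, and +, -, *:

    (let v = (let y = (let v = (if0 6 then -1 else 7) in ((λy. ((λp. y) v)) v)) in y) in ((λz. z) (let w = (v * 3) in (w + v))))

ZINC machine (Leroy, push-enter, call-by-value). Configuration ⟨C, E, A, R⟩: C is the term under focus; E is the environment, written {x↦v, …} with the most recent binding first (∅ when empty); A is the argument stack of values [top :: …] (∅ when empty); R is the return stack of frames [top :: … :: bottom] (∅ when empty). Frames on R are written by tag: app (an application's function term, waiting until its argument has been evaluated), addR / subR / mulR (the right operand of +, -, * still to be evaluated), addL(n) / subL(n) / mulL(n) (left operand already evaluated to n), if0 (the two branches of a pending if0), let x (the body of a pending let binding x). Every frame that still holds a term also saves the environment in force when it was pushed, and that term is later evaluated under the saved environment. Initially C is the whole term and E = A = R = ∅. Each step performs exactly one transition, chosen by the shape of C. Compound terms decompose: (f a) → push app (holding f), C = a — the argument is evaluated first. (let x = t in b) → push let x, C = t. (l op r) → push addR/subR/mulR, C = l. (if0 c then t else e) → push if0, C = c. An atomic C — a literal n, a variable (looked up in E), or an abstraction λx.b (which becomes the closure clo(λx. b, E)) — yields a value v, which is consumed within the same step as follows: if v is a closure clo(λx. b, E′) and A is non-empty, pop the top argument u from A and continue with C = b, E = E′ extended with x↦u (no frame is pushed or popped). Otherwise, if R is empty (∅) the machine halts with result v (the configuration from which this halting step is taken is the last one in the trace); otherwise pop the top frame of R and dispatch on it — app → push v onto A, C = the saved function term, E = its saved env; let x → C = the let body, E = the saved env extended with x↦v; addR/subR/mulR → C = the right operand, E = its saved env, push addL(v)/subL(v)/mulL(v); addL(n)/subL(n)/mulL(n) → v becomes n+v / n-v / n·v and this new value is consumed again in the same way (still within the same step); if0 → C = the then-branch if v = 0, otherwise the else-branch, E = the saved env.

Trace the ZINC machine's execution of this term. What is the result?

t=0: ⟨C=(let v = (let y = (let v = (if0 6 then -1 else 7) in ((λy. ((λp. y) v)) v)) in y) in ((λz. z) (let w = (v * 3) in (w + v)))); E=∅; A=∅; R=∅⟩
t=1: ⟨C=(let y = (let v = (if0 6 then -1 else 7) in ((λy. ((λp. y) v)) v)) in y); E=∅; A=∅; R=[let v]⟩
t=2: ⟨C=(let v = (if0 6 then -1 else 7) in ((λy. ((λp. y) v)) v)); E=∅; A=∅; R=[let y :: let v]⟩
t=3: ⟨C=(if0 6 then -1 else 7); E=∅; A=∅; R=[let v :: let y :: let v]⟩
t=4: ⟨C=6; E=∅; A=∅; R=[if0 :: let v :: let y :: let v]⟩
t=5: ⟨C=7; E=∅; A=∅; R=[let v :: let y :: let v]⟩
t=6: ⟨C=((λy. ((λp. y) v)) v); E={v↦7}; A=∅; R=[let y :: let v]⟩
t=7: ⟨C=v; E={v↦7}; A=∅; R=[app :: let y :: let v]⟩
t=8: ⟨C=(λy. ((λp. y) v)); E={v↦7}; A=[7]; R=[let y :: let v]⟩
t=9: ⟨C=((λp. y) v); E={y↦7, v↦7}; A=∅; R=[let y :: let v]⟩
t=10: ⟨C=v; E={y↦7, v↦7}; A=∅; R=[app :: let y :: let v]⟩
t=11: ⟨C=(λp. y); E={y↦7, v↦7}; A=[7]; R=[let y :: let v]⟩
t=12: ⟨C=y; E={p↦7, y↦7, v↦7}; A=∅; R=[let y :: let v]⟩
t=13: ⟨C=y; E={y↦7}; A=∅; R=[let v]⟩
t=14: ⟨C=((λz. z) (let w = (v * 3) in (w + v))); E={v↦7}; A=∅; R=∅⟩
t=15: ⟨C=(let w = (v * 3) in (w + v)); E={v↦7}; A=∅; R=[app]⟩
t=16: ⟨C=(v * 3); E={v↦7}; A=∅; R=[let w :: app]⟩
t=17: ⟨C=v; E={v↦7}; A=∅; R=[mulR :: let w :: app]⟩
t=18: ⟨C=3; E={v↦7}; A=∅; R=[mulL(7) :: let w :: app]⟩
t=19: ⟨C=(w + v); E={w↦21, v↦7}; A=∅; R=[app]⟩
t=20: ⟨C=w; E={w↦21, v↦7}; A=∅; R=[addR :: app]⟩
t=21: ⟨C=v; E={w↦21, v↦7}; A=∅; R=[addL(21) :: app]⟩
t=22: ⟨C=(λz. z); E={v↦7}; A=[28]; R=∅⟩
t=23: ⟨C=z; E={z↦28, v↦7}; A=∅; R=∅⟩
→ final value 28

Answer: 28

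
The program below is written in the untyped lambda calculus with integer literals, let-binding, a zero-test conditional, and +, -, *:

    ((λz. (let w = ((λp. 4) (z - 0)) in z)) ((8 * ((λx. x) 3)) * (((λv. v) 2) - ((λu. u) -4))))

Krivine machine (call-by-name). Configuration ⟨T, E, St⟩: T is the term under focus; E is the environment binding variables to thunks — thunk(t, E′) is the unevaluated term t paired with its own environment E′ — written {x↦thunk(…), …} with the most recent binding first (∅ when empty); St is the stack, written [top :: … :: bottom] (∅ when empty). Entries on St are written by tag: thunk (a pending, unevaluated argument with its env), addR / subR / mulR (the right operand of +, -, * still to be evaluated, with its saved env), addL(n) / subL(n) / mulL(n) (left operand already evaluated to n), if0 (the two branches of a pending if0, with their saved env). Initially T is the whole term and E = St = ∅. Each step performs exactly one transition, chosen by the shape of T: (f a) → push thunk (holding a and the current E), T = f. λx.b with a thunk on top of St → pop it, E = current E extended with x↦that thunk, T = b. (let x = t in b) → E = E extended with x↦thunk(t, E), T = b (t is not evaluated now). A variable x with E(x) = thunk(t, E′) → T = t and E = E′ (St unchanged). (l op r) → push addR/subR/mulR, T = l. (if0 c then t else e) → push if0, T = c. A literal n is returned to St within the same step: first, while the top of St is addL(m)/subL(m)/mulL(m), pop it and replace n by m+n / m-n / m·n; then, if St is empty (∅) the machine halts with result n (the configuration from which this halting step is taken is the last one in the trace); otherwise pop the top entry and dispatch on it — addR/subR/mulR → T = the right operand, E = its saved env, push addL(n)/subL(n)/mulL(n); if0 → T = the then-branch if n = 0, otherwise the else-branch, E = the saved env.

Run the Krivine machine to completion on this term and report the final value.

[0] ⟨T=((λz. (let w = ((λp. 4) (z - 0)) in z)) ((8 * ((λx. x) 3)) * (((λv. v) 2) - ((λu. u) -4)))); E=∅; St=∅⟩
[1] ⟨T=(λz. (let w = ((λp. 4) (z - 0)) in z)); E=∅; St=[thunk]⟩
[2] ⟨T=(let w = ((λp. 4) (z - 0)) in z); E={z↦thunk(((8 * ((λx. x) 3)) * (((λv. v) 2) - ((λu. u) -4))), ∅)}; St=∅⟩
[3] ⟨T=z; E={w↦thunk(((λp. 4) (z - 0)), {z↦thunk(((8 * ((λx. x) 3)) * (((λv. v) 2) - ((λu. u) -4))), ∅)}), z↦thunk(((8 * ((λx. x) 3)) * (((λv. v) 2) - ((λu. u) -4))), ∅)}; St=∅⟩
[4] ⟨T=((8 * ((λx. x) 3)) * (((λv. v) 2) - ((λu. u) -4))); E=∅; St=∅⟩
[5] ⟨T=(8 * ((λx. x) 3)); E=∅; St=[mulR]⟩
[6] ⟨T=8; E=∅; St=[mulR :: mulR]⟩
[7] ⟨T=((λx. x) 3); E=∅; St=[mulL(8) :: mulR]⟩
[8] ⟨T=(λx. x); E=∅; St=[thunk :: mulL(8) :: mulR]⟩
[9] ⟨T=x; E={x↦thunk(3, ∅)}; St=[mulL(8) :: mulR]⟩
[10] ⟨T=3; E=∅; St=[mulL(8) :: mulR]⟩
[11] ⟨T=(((λv. v) 2) - ((λu. u) -4)); E=∅; St=[mulL(24)]⟩
[12] ⟨T=((λv. v) 2); E=∅; St=[subR :: mulL(24)]⟩
[13] ⟨T=(λv. v); E=∅; St=[thunk :: subR :: mulL(24)]⟩
[14] ⟨T=v; E={v↦thunk(2, ∅)}; St=[subR :: mulL(24)]⟩
[15] ⟨T=2; E=∅; St=[subR :: mulL(24)]⟩
[16] ⟨T=((λu. u) -4); E=∅; St=[subL(2) :: mulL(24)]⟩
[17] ⟨T=(λu. u); E=∅; St=[thunk :: subL(2) :: mulL(24)]⟩
[18] ⟨T=u; E={u↦thunk(-4, ∅)}; St=[subL(2) :: mulL(24)]⟩
[19] ⟨T=-4; E=∅; St=[subL(2) :: mulL(24)]⟩
→ final value 144

Answer: 144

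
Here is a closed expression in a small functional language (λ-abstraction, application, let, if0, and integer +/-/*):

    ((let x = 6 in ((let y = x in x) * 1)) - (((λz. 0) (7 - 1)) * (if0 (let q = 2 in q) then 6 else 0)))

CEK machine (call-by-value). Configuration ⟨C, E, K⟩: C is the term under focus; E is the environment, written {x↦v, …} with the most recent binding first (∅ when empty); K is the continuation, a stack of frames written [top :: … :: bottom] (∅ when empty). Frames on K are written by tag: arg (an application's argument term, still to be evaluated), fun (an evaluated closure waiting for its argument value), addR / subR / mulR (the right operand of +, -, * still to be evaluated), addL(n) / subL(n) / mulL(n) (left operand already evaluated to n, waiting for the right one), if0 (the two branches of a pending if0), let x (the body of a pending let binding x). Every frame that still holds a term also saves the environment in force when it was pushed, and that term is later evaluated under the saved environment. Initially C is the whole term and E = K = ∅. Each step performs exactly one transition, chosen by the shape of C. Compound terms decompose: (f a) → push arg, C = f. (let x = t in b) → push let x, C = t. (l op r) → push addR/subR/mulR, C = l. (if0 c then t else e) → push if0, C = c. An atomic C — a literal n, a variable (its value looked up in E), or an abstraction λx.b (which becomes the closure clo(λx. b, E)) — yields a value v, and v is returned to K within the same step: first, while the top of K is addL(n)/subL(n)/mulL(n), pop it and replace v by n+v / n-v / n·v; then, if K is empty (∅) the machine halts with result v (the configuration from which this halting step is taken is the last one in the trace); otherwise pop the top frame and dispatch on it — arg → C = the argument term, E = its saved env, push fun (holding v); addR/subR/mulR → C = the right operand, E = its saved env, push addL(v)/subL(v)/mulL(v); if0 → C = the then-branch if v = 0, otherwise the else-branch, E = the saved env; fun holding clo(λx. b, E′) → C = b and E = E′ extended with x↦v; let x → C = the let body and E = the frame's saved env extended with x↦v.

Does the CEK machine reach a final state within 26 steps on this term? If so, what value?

t=0: <C=((let x = 6 in ((let y = x in x) * 1)) - (((λz. 0) (7 - 1)) * (if0 (let q = 2 in q) then 6 else 0))), E=∅, K=∅>
t=1: <C=(let x = 6 in ((let y = x in x) * 1)), E=∅, K=[subR]>
t=2: <C=6, E=∅, K=[let x :: subR]>
t=3: <C=((let y = x in x) * 1), E={x↦6}, K=[subR]>
t=4: <C=(let y = x in x), E={x↦6}, K=[mulR :: subR]>
t=5: <C=x, E={x↦6}, K=[let y :: mulR :: subR]>
t=6: <C=x, E={y↦6, x↦6}, K=[mulR :: subR]>
t=7: <C=1, E={x↦6}, K=[mulL(6) :: subR]>
t=8: <C=(((λz. 0) (7 - 1)) * (if0 (let q = 2 in q) then 6 else 0)), E=∅, K=[subL(6)]>
t=9: <C=((λz. 0) (7 - 1)), E=∅, K=[mulR :: subL(6)]>
t=10: <C=(λz. 0), E=∅, K=[arg :: mulR :: subL(6)]>
t=11: <C=(7 - 1), E=∅, K=[fun :: mulR :: subL(6)]>
t=12: <C=7, E=∅, K=[subR :: fun :: mulR :: subL(6)]>
t=13: <C=1, E=∅, K=[subL(7) :: fun :: mulR :: subL(6)]>
t=14: <C=0, E={z↦6}, K=[mulR :: subL(6)]>
t=15: <C=(if0 (let q = 2 in q) then 6 else 0), E=∅, K=[mulL(0) :: subL(6)]>
t=16: <C=(let q = 2 in q), E=∅, K=[if0 :: mulL(0) :: subL(6)]>
t=17: <C=2, E=∅, K=[let q :: if0 :: mulL(0) :: subL(6)]>
t=18: <C=q, E={q↦2}, K=[if0 :: mulL(0) :: subL(6)]>
t=19: <C=0, E=∅, K=[mulL(0) :: subL(6)]>
→ final value 6

Answer: 6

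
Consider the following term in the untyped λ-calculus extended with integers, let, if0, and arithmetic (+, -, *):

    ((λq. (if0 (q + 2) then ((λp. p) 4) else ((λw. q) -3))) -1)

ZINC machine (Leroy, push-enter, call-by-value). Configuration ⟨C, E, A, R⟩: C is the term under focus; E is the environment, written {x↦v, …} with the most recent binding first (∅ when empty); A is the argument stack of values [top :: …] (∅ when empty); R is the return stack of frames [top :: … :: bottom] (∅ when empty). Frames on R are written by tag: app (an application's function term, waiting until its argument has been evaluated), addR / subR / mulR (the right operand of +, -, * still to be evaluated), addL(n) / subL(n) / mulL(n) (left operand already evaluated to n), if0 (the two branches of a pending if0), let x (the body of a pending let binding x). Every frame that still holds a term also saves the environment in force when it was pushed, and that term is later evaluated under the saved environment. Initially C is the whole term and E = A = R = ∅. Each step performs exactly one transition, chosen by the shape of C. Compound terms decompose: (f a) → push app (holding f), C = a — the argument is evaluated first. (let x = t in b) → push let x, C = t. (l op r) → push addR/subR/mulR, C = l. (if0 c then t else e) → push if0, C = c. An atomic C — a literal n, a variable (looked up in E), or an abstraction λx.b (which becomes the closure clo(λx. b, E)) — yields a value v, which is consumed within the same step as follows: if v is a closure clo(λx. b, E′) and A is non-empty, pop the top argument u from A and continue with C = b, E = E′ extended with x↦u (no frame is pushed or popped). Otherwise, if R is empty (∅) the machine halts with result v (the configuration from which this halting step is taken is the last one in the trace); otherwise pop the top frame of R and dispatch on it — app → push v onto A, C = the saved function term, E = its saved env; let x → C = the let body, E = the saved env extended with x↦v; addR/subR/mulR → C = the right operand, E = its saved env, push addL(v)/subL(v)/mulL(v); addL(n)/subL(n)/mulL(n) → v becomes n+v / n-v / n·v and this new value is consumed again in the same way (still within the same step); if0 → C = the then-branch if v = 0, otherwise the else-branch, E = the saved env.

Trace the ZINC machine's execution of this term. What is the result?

step 0: ⟨C=((λq. (if0 (q + 2) then ((λp. p) 4) else ((λw. q) -3))) -1); E=∅; A=∅; R=∅⟩
step 1: ⟨C=-1; E=∅; A=∅; R=[app]⟩
step 2: ⟨C=(λq. (if0 (q + 2) then ((λp. p) 4) else ((λw. q) -3))); E=∅; A=[-1]; R=∅⟩
step 3: ⟨C=(if0 (q + 2) then ((λp. p) 4) else ((λw. q) -3)); E={q↦-1}; A=∅; R=∅⟩
step 4: ⟨C=(q + 2); E={q↦-1}; A=∅; R=[if0]⟩
step 5: ⟨C=q; E={q↦-1}; A=∅; R=[addR :: if0]⟩
step 6: ⟨C=2; E={q↦-1}; A=∅; R=[addL(-1) :: if0]⟩
step 7: ⟨C=((λw. q) -3); E={q↦-1}; A=∅; R=∅⟩
step 8: ⟨C=-3; E={q↦-1}; A=∅; R=[app]⟩
step 9: ⟨C=(λw. q); E={q↦-1}; A=[-3]; R=∅⟩
step 10: ⟨C=q; E={w↦-3, q↦-1}; A=∅; R=∅⟩
→ final value -1

Answer: -1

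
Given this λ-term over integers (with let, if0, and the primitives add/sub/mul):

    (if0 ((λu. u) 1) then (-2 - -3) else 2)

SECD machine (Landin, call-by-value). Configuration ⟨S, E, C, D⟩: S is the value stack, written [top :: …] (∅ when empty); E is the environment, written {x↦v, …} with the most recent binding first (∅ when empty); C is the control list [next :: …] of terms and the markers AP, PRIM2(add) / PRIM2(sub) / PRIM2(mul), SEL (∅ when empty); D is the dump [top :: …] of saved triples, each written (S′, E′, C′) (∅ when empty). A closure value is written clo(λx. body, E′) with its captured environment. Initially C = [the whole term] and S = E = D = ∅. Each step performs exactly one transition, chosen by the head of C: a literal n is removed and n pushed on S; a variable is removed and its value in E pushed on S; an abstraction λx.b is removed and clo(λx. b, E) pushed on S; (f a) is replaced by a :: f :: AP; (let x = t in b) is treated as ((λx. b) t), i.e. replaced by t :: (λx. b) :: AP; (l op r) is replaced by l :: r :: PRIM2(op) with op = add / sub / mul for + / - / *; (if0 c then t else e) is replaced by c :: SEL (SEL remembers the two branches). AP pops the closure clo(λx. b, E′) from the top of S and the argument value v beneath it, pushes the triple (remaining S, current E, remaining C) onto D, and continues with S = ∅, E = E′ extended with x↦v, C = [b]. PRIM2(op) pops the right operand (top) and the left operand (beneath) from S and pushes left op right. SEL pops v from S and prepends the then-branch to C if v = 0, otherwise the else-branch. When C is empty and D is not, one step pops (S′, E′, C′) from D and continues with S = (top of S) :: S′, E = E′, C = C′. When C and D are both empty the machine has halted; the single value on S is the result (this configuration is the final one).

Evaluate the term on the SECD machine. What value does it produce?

Answer: 2

Derivation:
0. <S=∅, E=∅, C=[(if0 ((λu. u) 1) then (-2 - -3) else 2)], D=∅>
1. <S=∅, E=∅, C=[((λu. u) 1) :: SEL], D=∅>
2. <S=∅, E=∅, C=[1 :: (λu. u) :: AP :: SEL], D=∅>
3. <S=[1], E=∅, C=[(λu. u) :: AP :: SEL], D=∅>
4. <S=[clo(λu. u, ∅) :: 1], E=∅, C=[AP :: SEL], D=∅>
5. <S=∅, E={u↦1}, C=[u], D=[(∅, ∅, [SEL])]>
6. <S=[1], E={u↦1}, C=∅, D=[(∅, ∅, [SEL])]>
7. <S=[1], E=∅, C=[SEL], D=∅>
8. <S=∅, E=∅, C=[2], D=∅>
9. <S=[2], E=∅, C=∅, D=∅>
→ final value 2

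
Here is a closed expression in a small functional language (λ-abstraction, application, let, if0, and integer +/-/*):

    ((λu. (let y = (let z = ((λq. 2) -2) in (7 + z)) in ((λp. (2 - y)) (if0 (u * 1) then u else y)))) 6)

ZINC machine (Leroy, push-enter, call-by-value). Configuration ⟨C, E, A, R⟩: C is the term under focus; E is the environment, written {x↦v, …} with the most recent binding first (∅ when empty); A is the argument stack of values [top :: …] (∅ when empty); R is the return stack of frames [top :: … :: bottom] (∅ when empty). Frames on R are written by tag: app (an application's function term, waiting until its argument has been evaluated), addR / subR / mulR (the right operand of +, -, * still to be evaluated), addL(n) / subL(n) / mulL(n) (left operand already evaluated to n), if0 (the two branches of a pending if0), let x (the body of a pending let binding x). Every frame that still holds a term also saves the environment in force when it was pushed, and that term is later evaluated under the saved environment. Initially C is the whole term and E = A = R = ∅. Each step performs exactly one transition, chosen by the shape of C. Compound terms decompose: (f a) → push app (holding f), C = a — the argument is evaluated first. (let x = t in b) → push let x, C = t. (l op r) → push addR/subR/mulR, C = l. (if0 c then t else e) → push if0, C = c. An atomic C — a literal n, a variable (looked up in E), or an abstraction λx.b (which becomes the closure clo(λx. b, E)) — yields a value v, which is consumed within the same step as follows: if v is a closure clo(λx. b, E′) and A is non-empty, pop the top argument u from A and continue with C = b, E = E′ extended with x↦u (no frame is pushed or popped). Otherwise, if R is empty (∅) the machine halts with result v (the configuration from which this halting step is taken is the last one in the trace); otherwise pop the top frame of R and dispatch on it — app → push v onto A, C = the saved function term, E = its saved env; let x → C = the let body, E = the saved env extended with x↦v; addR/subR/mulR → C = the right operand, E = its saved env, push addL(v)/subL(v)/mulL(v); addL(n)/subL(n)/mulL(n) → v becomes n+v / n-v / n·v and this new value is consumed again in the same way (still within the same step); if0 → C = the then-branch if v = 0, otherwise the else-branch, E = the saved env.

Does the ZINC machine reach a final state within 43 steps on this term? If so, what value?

Answer: -7

Derivation:
0. <C=((λu. (let y = (let z = ((λq. 2) -2) in (7 + z)) in ((λp. (2 - y)) (if0 (u * 1) then u else y)))) 6), E=∅, A=∅, R=∅>
1. <C=6, E=∅, A=∅, R=[app]>
2. <C=(λu. (let y = (let z = ((λq. 2) -2) in (7 + z)) in ((λp. (2 - y)) (if0 (u * 1) then u else y)))), E=∅, A=[6], R=∅>
3. <C=(let y = (let z = ((λq. 2) -2) in (7 + z)) in ((λp. (2 - y)) (if0 (u * 1) then u else y))), E={u↦6}, A=∅, R=∅>
4. <C=(let z = ((λq. 2) -2) in (7 + z)), E={u↦6}, A=∅, R=[let y]>
5. <C=((λq. 2) -2), E={u↦6}, A=∅, R=[let z :: let y]>
6. <C=-2, E={u↦6}, A=∅, R=[app :: let z :: let y]>
7. <C=(λq. 2), E={u↦6}, A=[-2], R=[let z :: let y]>
8. <C=2, E={q↦-2, u↦6}, A=∅, R=[let z :: let y]>
9. <C=(7 + z), E={z↦2, u↦6}, A=∅, R=[let y]>
10. <C=7, E={z↦2, u↦6}, A=∅, R=[addR :: let y]>
11. <C=z, E={z↦2, u↦6}, A=∅, R=[addL(7) :: let y]>
12. <C=((λp. (2 - y)) (if0 (u * 1) then u else y)), E={y↦9, u↦6}, A=∅, R=∅>
13. <C=(if0 (u * 1) then u else y), E={y↦9, u↦6}, A=∅, R=[app]>
14. <C=(u * 1), E={y↦9, u↦6}, A=∅, R=[if0 :: app]>
15. <C=u, E={y↦9, u↦6}, A=∅, R=[mulR :: if0 :: app]>
16. <C=1, E={y↦9, u↦6}, A=∅, R=[mulL(6) :: if0 :: app]>
17. <C=y, E={y↦9, u↦6}, A=∅, R=[app]>
18. <C=(λp. (2 - y)), E={y↦9, u↦6}, A=[9], R=∅>
19. <C=(2 - y), E={p↦9, y↦9, u↦6}, A=∅, R=∅>
20. <C=2, E={p↦9, y↦9, u↦6}, A=∅, R=[subR]>
21. <C=y, E={p↦9, y↦9, u↦6}, A=∅, R=[subL(2)]>
→ final value -7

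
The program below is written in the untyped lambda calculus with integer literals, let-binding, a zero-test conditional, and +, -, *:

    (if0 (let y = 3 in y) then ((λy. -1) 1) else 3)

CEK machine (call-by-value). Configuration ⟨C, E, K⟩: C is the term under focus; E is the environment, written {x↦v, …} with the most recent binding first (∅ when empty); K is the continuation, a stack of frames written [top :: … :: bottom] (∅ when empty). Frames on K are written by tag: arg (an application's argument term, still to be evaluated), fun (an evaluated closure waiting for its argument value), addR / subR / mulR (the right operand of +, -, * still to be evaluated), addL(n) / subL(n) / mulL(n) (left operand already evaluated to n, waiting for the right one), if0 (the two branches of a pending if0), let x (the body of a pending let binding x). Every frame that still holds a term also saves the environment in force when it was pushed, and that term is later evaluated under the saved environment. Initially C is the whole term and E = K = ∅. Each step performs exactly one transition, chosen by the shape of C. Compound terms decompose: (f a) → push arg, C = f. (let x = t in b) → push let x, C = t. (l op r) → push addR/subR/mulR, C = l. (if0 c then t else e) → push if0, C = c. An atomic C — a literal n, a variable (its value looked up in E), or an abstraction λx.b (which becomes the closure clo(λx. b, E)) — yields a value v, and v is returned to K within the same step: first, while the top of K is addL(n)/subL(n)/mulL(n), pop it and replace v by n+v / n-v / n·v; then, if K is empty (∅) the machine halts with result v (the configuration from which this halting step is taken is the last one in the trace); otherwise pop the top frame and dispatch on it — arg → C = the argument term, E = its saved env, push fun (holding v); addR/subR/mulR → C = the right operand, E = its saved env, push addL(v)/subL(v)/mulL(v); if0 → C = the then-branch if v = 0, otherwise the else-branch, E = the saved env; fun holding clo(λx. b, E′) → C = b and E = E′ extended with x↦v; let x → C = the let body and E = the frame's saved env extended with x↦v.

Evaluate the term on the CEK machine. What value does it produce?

step 0: [C=(if0 (let y = 3 in y) then ((λy. -1) 1) else 3) | E=∅ | K=∅]
step 1: [C=(let y = 3 in y) | E=∅ | K=[if0]]
step 2: [C=3 | E=∅ | K=[let y :: if0]]
step 3: [C=y | E={y↦3} | K=[if0]]
step 4: [C=3 | E=∅ | K=∅]
→ final value 3

Answer: 3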